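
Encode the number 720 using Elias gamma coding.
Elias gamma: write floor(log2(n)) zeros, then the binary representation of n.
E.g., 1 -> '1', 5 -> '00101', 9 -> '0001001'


num_bits = floor(log2(720)) + 1 = 10
leading_zeros = num_bits - 1 = 9
binary(720) = 1011010000

Elias gamma(720) = '000000000' + '1011010000' = 0000000001011010000 (19 bits)


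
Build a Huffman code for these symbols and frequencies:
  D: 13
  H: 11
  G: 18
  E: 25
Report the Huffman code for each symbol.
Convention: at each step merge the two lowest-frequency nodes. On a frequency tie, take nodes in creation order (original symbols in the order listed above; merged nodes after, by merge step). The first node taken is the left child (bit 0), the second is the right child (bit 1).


Huffman tree construction:
Step 1: Merge H(11) + D(13) = 24
Step 2: Merge G(18) + (H+D)(24) = 42
Step 3: Merge E(25) + (G+(H+D))(42) = 67
Read each symbol's code off the tree from the root (left child = 0, right child = 1).

Codes:
  D: 111 (length 3)
  H: 110 (length 3)
  G: 10 (length 2)
  E: 0 (length 1)
Average code length: 133/67 = 1.9851 bits/symbol


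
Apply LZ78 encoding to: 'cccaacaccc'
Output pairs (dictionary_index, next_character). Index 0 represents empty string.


LZ78 encoding steps:
Dictionary: {0: ''}
Step 1: w='' (idx 0), next='c' -> output (0, 'c'), add 'c' as idx 1
Step 2: w='c' (idx 1), next='c' -> output (1, 'c'), add 'cc' as idx 2
Step 3: w='' (idx 0), next='a' -> output (0, 'a'), add 'a' as idx 3
Step 4: w='a' (idx 3), next='c' -> output (3, 'c'), add 'ac' as idx 4
Step 5: w='ac' (idx 4), next='c' -> output (4, 'c'), add 'acc' as idx 5
Step 6: w='c' (idx 1), end of input -> output (1, '')


Encoded: [(0, 'c'), (1, 'c'), (0, 'a'), (3, 'c'), (4, 'c'), (1, '')]


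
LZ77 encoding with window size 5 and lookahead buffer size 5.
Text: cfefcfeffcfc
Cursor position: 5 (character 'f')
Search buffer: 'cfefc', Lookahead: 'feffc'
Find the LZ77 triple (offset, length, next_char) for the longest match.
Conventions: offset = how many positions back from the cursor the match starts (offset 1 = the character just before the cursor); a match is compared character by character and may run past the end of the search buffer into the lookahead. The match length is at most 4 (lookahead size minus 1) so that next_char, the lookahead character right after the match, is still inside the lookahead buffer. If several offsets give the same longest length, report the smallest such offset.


Try each offset into the search buffer:
  offset=1 (pos 4, char 'c'): match length 0
  offset=2 (pos 3, char 'f'): match length 1
  offset=3 (pos 2, char 'e'): match length 0
  offset=4 (pos 1, char 'f'): match length 3
  offset=5 (pos 0, char 'c'): match length 0
Longest match has length 3 at offset 4.
next_char = character at position 5 + 3 = 8 -> 'f'

Best match: offset=4, length=3 (matching 'fef' starting at position 1)
LZ77 triple: (4, 3, 'f')


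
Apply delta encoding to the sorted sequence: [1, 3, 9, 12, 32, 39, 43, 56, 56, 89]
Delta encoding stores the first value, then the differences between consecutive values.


First value: 1
Deltas:
  3 - 1 = 2
  9 - 3 = 6
  12 - 9 = 3
  32 - 12 = 20
  39 - 32 = 7
  43 - 39 = 4
  56 - 43 = 13
  56 - 56 = 0
  89 - 56 = 33


Delta encoded: [1, 2, 6, 3, 20, 7, 4, 13, 0, 33]


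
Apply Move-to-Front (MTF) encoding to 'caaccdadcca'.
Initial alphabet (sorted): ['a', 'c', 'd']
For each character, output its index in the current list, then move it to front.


MTF encoding:
'c': index 1 in ['a', 'c', 'd'] -> ['c', 'a', 'd']
'a': index 1 in ['c', 'a', 'd'] -> ['a', 'c', 'd']
'a': index 0 in ['a', 'c', 'd'] -> ['a', 'c', 'd']
'c': index 1 in ['a', 'c', 'd'] -> ['c', 'a', 'd']
'c': index 0 in ['c', 'a', 'd'] -> ['c', 'a', 'd']
'd': index 2 in ['c', 'a', 'd'] -> ['d', 'c', 'a']
'a': index 2 in ['d', 'c', 'a'] -> ['a', 'd', 'c']
'd': index 1 in ['a', 'd', 'c'] -> ['d', 'a', 'c']
'c': index 2 in ['d', 'a', 'c'] -> ['c', 'd', 'a']
'c': index 0 in ['c', 'd', 'a'] -> ['c', 'd', 'a']
'a': index 2 in ['c', 'd', 'a'] -> ['a', 'c', 'd']


Output: [1, 1, 0, 1, 0, 2, 2, 1, 2, 0, 2]


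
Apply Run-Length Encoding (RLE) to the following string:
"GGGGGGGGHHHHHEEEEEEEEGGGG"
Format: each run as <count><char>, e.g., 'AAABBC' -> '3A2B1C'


Scanning runs left to right:
  i=0: run of 'G' x 8 -> '8G'
  i=8: run of 'H' x 5 -> '5H'
  i=13: run of 'E' x 8 -> '8E'
  i=21: run of 'G' x 4 -> '4G'

RLE = 8G5H8E4G


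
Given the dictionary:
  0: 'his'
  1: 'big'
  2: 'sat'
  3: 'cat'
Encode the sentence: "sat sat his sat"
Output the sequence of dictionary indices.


Look up each word in the dictionary:
  'sat' -> 2
  'sat' -> 2
  'his' -> 0
  'sat' -> 2

Encoded: [2, 2, 0, 2]


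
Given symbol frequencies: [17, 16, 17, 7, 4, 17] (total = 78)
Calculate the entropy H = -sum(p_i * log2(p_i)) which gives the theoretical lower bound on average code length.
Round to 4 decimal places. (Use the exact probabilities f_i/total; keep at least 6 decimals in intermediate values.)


Per-symbol terms -p_i * log2(p_i) with p_i = f_i/78:
  p = 17/78 = 0.217949: log2(p) = -2.197939, -p*log2(p) = 0.479038
  p = 16/78 = 0.205128: log2(p) = -2.285402, -p*log2(p) = 0.468800
  p = 17/78 = 0.217949: log2(p) = -2.197939, -p*log2(p) = 0.479038
  p = 7/78 = 0.089744: log2(p) = -3.478047, -p*log2(p) = 0.312132
  p = 4/78 = 0.051282: log2(p) = -4.285402, -p*log2(p) = 0.219764
  p = 17/78 = 0.217949: log2(p) = -2.197939, -p*log2(p) = 0.479038
H = 0.479038 + 0.468800 + 0.479038 + 0.312132 + 0.219764 + 0.479038 = 2.437810

H = 2.4378 bits/symbol


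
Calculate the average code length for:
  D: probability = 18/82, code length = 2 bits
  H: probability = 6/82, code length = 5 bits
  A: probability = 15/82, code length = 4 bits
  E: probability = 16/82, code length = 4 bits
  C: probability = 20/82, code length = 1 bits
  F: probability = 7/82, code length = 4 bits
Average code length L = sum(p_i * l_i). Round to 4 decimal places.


Weighted contributions p_i * l_i:
  D: (18/82) * 2 = 36/82
  H: (6/82) * 5 = 30/82
  A: (15/82) * 4 = 60/82
  E: (16/82) * 4 = 64/82
  C: (20/82) * 1 = 20/82
  F: (7/82) * 4 = 28/82
Sum = (36 + 30 + 60 + 64 + 20 + 28)/82 = 238/82

L = 238/82 = 2.9024 bits/symbol


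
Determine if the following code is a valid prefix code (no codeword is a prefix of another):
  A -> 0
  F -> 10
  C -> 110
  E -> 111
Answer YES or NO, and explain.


Checking each pair (does one codeword prefix another?):
  A='0' vs F='10': no prefix
  A='0' vs C='110': no prefix
  A='0' vs E='111': no prefix
  F='10' vs A='0': no prefix
  F='10' vs C='110': no prefix
  F='10' vs E='111': no prefix
  C='110' vs A='0': no prefix
  C='110' vs F='10': no prefix
  C='110' vs E='111': no prefix
  E='111' vs A='0': no prefix
  E='111' vs F='10': no prefix
  E='111' vs C='110': no prefix
No violation found over all pairs.

YES -- this is a valid prefix code. No codeword is a prefix of any other codeword.


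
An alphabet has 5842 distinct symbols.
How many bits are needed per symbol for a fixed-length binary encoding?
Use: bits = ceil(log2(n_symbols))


log2(5842) = 12.5122
Bracket: 2^12 = 4096 < 5842 <= 2^13 = 8192
So ceil(log2(5842)) = 13

bits = ceil(log2(5842)) = ceil(12.5122) = 13 bits


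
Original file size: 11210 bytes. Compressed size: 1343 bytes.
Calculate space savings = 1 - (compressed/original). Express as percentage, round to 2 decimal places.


ratio = compressed/original = 1343/11210 = 0.119804
savings = 1 - ratio = 1 - 0.119804 = 0.880196
as a percentage: 0.880196 * 100 = 88.02%

Space savings = 1 - 1343/11210 = 88.02%


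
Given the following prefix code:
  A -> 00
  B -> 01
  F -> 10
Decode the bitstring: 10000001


Decoding step by step:
Bits 10 -> F
Bits 00 -> A
Bits 00 -> A
Bits 01 -> B


Decoded message: FAAB


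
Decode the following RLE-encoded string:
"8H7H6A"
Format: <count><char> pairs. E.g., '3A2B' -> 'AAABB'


Expanding each <count><char> pair:
  8H -> 'HHHHHHHH'
  7H -> 'HHHHHHH'
  6A -> 'AAAAAA'

Decoded = HHHHHHHHHHHHHHHAAAAAA


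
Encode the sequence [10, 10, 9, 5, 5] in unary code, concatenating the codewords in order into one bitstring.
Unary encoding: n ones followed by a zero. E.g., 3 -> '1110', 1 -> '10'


Encode each number as n ones followed by a terminating 0:
  10 -> 11111111110 (11 bits)
  10 -> 11111111110 (11 bits)
  9 -> 1111111110 (10 bits)
  5 -> 111110 (6 bits)
  5 -> 111110 (6 bits)
Total length = 11 + 11 + 10 + 6 + 6 = 44 bits.

Unary([10, 10, 9, 5, 5]) = 11111111110111111111101111111110111110111110 (44 bits)


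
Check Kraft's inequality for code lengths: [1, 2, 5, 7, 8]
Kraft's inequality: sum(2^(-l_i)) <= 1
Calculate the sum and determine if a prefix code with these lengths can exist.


Sum = 2^(-1) + 2^(-2) + 2^(-5) + 2^(-7) + 2^(-8)
    = 0.5 + 0.25 + 0.03125 + 0.0078125 + 0.00390625
    = 203/256 = 0.79296875
Since 0.79296875 <= 1, Kraft's inequality IS satisfied.
A prefix code with these lengths CAN exist.

Kraft sum = 0.79296875. Satisfied.


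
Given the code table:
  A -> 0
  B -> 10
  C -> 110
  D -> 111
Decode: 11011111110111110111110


Decoding:
110 -> C
111 -> D
111 -> D
10 -> B
111 -> D
110 -> C
111 -> D
110 -> C


Result: CDDBDCDC


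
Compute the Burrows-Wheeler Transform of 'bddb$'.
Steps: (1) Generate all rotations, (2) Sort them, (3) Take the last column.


Rotations (sorted):
  0: $bddb -> last char: b
  1: b$bdd -> last char: d
  2: bddb$ -> last char: $
  3: db$bd -> last char: d
  4: ddb$b -> last char: b


BWT = bd$db


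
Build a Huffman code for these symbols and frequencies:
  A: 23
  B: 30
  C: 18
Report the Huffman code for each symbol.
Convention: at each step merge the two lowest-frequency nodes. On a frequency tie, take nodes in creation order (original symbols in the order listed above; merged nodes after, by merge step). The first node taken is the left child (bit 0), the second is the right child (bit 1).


Huffman tree construction:
Step 1: Merge C(18) + A(23) = 41
Step 2: Merge B(30) + (C+A)(41) = 71
Read each symbol's code off the tree from the root (left child = 0, right child = 1).

Codes:
  A: 11 (length 2)
  B: 0 (length 1)
  C: 10 (length 2)
Average code length: 112/71 = 1.5775 bits/symbol


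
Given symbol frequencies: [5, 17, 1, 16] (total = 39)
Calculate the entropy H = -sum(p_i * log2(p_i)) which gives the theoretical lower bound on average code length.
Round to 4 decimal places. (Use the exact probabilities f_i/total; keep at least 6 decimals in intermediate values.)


Per-symbol terms -p_i * log2(p_i) with p_i = f_i/39:
  p = 5/39 = 0.128205: log2(p) = -2.963474, -p*log2(p) = 0.379933
  p = 17/39 = 0.435897: log2(p) = -1.197939, -p*log2(p) = 0.522179
  p = 1/39 = 0.025641: log2(p) = -5.285402, -p*log2(p) = 0.135523
  p = 16/39 = 0.410256: log2(p) = -1.285402, -p*log2(p) = 0.527345
H = 0.379933 + 0.522179 + 0.135523 + 0.527345 = 1.564980

H = 1.565 bits/symbol


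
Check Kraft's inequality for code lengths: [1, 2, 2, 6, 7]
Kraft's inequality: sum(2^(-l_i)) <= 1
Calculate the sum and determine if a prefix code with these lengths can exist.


Sum = 2^(-1) + 2^(-2) + 2^(-2) + 2^(-6) + 2^(-7)
    = 0.5 + 0.25 + 0.25 + 0.015625 + 0.0078125
    = 131/128 = 1.0234375
Since 1.0234375 > 1, Kraft's inequality is NOT satisfied.
A prefix code with these lengths CANNOT exist.

Kraft sum = 1.0234375. Not satisfied.


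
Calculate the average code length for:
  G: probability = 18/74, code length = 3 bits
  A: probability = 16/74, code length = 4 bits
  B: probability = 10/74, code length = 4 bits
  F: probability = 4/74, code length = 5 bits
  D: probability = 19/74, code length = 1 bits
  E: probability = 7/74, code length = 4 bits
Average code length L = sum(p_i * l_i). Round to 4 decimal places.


Weighted contributions p_i * l_i:
  G: (18/74) * 3 = 54/74
  A: (16/74) * 4 = 64/74
  B: (10/74) * 4 = 40/74
  F: (4/74) * 5 = 20/74
  D: (19/74) * 1 = 19/74
  E: (7/74) * 4 = 28/74
Sum = (54 + 64 + 40 + 20 + 19 + 28)/74 = 225/74

L = 225/74 = 3.0405 bits/symbol


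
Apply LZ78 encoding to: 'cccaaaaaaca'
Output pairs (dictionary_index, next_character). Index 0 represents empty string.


LZ78 encoding steps:
Dictionary: {0: ''}
Step 1: w='' (idx 0), next='c' -> output (0, 'c'), add 'c' as idx 1
Step 2: w='c' (idx 1), next='c' -> output (1, 'c'), add 'cc' as idx 2
Step 3: w='' (idx 0), next='a' -> output (0, 'a'), add 'a' as idx 3
Step 4: w='a' (idx 3), next='a' -> output (3, 'a'), add 'aa' as idx 4
Step 5: w='aa' (idx 4), next='a' -> output (4, 'a'), add 'aaa' as idx 5
Step 6: w='c' (idx 1), next='a' -> output (1, 'a'), add 'ca' as idx 6


Encoded: [(0, 'c'), (1, 'c'), (0, 'a'), (3, 'a'), (4, 'a'), (1, 'a')]


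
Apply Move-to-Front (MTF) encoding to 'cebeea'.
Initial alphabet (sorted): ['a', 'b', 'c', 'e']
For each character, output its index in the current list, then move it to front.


MTF encoding:
'c': index 2 in ['a', 'b', 'c', 'e'] -> ['c', 'a', 'b', 'e']
'e': index 3 in ['c', 'a', 'b', 'e'] -> ['e', 'c', 'a', 'b']
'b': index 3 in ['e', 'c', 'a', 'b'] -> ['b', 'e', 'c', 'a']
'e': index 1 in ['b', 'e', 'c', 'a'] -> ['e', 'b', 'c', 'a']
'e': index 0 in ['e', 'b', 'c', 'a'] -> ['e', 'b', 'c', 'a']
'a': index 3 in ['e', 'b', 'c', 'a'] -> ['a', 'e', 'b', 'c']


Output: [2, 3, 3, 1, 0, 3]


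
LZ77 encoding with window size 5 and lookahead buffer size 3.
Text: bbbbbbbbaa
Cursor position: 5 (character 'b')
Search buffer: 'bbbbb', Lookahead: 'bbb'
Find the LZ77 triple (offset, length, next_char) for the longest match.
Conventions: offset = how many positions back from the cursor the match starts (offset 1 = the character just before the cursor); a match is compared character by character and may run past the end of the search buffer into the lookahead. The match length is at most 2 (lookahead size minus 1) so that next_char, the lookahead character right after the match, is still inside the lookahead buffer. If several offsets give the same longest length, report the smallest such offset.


Try each offset into the search buffer:
  offset=1 (pos 4, char 'b'): match length 2
  offset=2 (pos 3, char 'b'): match length 2
  offset=3 (pos 2, char 'b'): match length 2
  offset=4 (pos 1, char 'b'): match length 2
  offset=5 (pos 0, char 'b'): match length 2
Longest match has length 2, found at offsets 1, 2, 3, 4, 5; take the smallest, offset 1.
next_char = character at position 5 + 2 = 7 -> 'b'

Best match: offset=1, length=2 (matching 'bb' starting at position 4)
LZ77 triple: (1, 2, 'b')


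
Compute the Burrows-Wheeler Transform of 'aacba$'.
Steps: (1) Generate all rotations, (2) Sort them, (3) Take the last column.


Rotations (sorted):
  0: $aacba -> last char: a
  1: a$aacb -> last char: b
  2: aacba$ -> last char: $
  3: acba$a -> last char: a
  4: ba$aac -> last char: c
  5: cba$aa -> last char: a


BWT = ab$aca


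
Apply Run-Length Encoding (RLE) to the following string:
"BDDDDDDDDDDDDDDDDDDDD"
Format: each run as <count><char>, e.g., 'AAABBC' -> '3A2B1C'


Scanning runs left to right:
  i=0: run of 'B' x 1 -> '1B'
  i=1: run of 'D' x 20 -> '20D'

RLE = 1B20D


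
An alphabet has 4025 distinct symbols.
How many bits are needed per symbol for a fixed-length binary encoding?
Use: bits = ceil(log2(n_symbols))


log2(4025) = 11.9748
Bracket: 2^11 = 2048 < 4025 <= 2^12 = 4096
So ceil(log2(4025)) = 12

bits = ceil(log2(4025)) = ceil(11.9748) = 12 bits


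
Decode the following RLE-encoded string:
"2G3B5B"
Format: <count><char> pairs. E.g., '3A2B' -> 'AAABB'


Expanding each <count><char> pair:
  2G -> 'GG'
  3B -> 'BBB'
  5B -> 'BBBBB'

Decoded = GGBBBBBBBB


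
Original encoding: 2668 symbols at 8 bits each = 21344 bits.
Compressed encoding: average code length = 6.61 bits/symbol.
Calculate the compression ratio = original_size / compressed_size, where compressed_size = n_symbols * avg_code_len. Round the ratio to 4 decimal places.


original_size = n_symbols * orig_bits = 2668 * 8 = 21344 bits
compressed_size = n_symbols * avg_code_len = 2668 * 6.61 = 17635.48 bits
ratio = original_size / compressed_size = 21344 / 17635.48 = 1.2103

Compression ratio = 1.2103


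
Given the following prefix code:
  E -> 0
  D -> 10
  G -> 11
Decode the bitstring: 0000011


Decoding step by step:
Bits 0 -> E
Bits 0 -> E
Bits 0 -> E
Bits 0 -> E
Bits 0 -> E
Bits 11 -> G


Decoded message: EEEEEG


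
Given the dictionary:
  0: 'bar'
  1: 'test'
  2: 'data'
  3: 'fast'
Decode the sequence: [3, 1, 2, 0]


Look up each index in the dictionary:
  3 -> 'fast'
  1 -> 'test'
  2 -> 'data'
  0 -> 'bar'

Decoded: "fast test data bar"


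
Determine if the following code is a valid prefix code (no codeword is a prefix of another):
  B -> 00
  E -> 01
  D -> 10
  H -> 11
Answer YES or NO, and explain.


Checking each pair (does one codeword prefix another?):
  B='00' vs E='01': no prefix
  B='00' vs D='10': no prefix
  B='00' vs H='11': no prefix
  E='01' vs B='00': no prefix
  E='01' vs D='10': no prefix
  E='01' vs H='11': no prefix
  D='10' vs B='00': no prefix
  D='10' vs E='01': no prefix
  D='10' vs H='11': no prefix
  H='11' vs B='00': no prefix
  H='11' vs E='01': no prefix
  H='11' vs D='10': no prefix
No violation found over all pairs.

YES -- this is a valid prefix code. No codeword is a prefix of any other codeword.


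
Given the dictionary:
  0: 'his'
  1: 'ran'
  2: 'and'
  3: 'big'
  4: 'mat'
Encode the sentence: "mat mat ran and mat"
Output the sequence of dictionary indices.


Look up each word in the dictionary:
  'mat' -> 4
  'mat' -> 4
  'ran' -> 1
  'and' -> 2
  'mat' -> 4

Encoded: [4, 4, 1, 2, 4]


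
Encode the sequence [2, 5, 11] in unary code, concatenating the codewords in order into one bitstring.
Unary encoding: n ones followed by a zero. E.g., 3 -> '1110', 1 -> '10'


Encode each number as n ones followed by a terminating 0:
  2 -> 110 (3 bits)
  5 -> 111110 (6 bits)
  11 -> 111111111110 (12 bits)
Total length = 3 + 6 + 12 = 21 bits.

Unary([2, 5, 11]) = 110111110111111111110 (21 bits)


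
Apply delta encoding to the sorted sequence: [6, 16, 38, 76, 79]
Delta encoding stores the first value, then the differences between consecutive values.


First value: 6
Deltas:
  16 - 6 = 10
  38 - 16 = 22
  76 - 38 = 38
  79 - 76 = 3


Delta encoded: [6, 10, 22, 38, 3]


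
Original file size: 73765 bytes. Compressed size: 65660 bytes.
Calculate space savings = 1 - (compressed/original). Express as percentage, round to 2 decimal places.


ratio = compressed/original = 65660/73765 = 0.890124
savings = 1 - ratio = 1 - 0.890124 = 0.109876
as a percentage: 0.109876 * 100 = 10.99%

Space savings = 1 - 65660/73765 = 10.99%


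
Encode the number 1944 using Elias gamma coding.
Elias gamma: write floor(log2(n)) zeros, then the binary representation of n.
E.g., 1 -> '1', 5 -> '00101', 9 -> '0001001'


num_bits = floor(log2(1944)) + 1 = 11
leading_zeros = num_bits - 1 = 10
binary(1944) = 11110011000

Elias gamma(1944) = '0000000000' + '11110011000' = 000000000011110011000 (21 bits)


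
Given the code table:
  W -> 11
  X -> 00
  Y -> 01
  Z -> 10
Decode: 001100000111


Decoding:
00 -> X
11 -> W
00 -> X
00 -> X
01 -> Y
11 -> W


Result: XWXXYW


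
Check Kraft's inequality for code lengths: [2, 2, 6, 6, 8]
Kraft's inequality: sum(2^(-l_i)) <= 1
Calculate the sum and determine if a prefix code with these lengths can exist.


Sum = 2^(-2) + 2^(-2) + 2^(-6) + 2^(-6) + 2^(-8)
    = 0.25 + 0.25 + 0.015625 + 0.015625 + 0.00390625
    = 137/256 = 0.53515625
Since 0.53515625 <= 1, Kraft's inequality IS satisfied.
A prefix code with these lengths CAN exist.

Kraft sum = 0.53515625. Satisfied.


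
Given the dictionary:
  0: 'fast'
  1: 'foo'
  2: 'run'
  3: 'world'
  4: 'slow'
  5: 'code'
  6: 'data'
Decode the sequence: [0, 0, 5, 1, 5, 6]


Look up each index in the dictionary:
  0 -> 'fast'
  0 -> 'fast'
  5 -> 'code'
  1 -> 'foo'
  5 -> 'code'
  6 -> 'data'

Decoded: "fast fast code foo code data"


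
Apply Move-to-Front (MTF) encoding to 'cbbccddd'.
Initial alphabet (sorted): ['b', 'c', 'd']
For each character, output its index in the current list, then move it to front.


MTF encoding:
'c': index 1 in ['b', 'c', 'd'] -> ['c', 'b', 'd']
'b': index 1 in ['c', 'b', 'd'] -> ['b', 'c', 'd']
'b': index 0 in ['b', 'c', 'd'] -> ['b', 'c', 'd']
'c': index 1 in ['b', 'c', 'd'] -> ['c', 'b', 'd']
'c': index 0 in ['c', 'b', 'd'] -> ['c', 'b', 'd']
'd': index 2 in ['c', 'b', 'd'] -> ['d', 'c', 'b']
'd': index 0 in ['d', 'c', 'b'] -> ['d', 'c', 'b']
'd': index 0 in ['d', 'c', 'b'] -> ['d', 'c', 'b']


Output: [1, 1, 0, 1, 0, 2, 0, 0]


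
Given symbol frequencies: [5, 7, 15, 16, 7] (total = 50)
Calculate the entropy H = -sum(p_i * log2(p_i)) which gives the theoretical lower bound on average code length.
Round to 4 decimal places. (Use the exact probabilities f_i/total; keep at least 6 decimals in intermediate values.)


Per-symbol terms -p_i * log2(p_i) with p_i = f_i/50:
  p = 5/50 = 0.100000: log2(p) = -3.321928, -p*log2(p) = 0.332193
  p = 7/50 = 0.140000: log2(p) = -2.836501, -p*log2(p) = 0.397110
  p = 15/50 = 0.300000: log2(p) = -1.736966, -p*log2(p) = 0.521090
  p = 16/50 = 0.320000: log2(p) = -1.643856, -p*log2(p) = 0.526034
  p = 7/50 = 0.140000: log2(p) = -2.836501, -p*log2(p) = 0.397110
H = 0.332193 + 0.397110 + 0.521090 + 0.526034 + 0.397110 = 2.173537

H = 2.1735 bits/symbol


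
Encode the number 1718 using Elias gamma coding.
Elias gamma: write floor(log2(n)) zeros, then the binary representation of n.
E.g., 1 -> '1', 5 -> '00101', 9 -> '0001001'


num_bits = floor(log2(1718)) + 1 = 11
leading_zeros = num_bits - 1 = 10
binary(1718) = 11010110110

Elias gamma(1718) = '0000000000' + '11010110110' = 000000000011010110110 (21 bits)


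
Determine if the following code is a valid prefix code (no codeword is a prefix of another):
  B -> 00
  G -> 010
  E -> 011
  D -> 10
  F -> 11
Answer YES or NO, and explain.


Checking each pair (does one codeword prefix another?):
  B='00' vs G='010': no prefix
  B='00' vs E='011': no prefix
  B='00' vs D='10': no prefix
  B='00' vs F='11': no prefix
  G='010' vs B='00': no prefix
  G='010' vs E='011': no prefix
  G='010' vs D='10': no prefix
  G='010' vs F='11': no prefix
  E='011' vs B='00': no prefix
  E='011' vs G='010': no prefix
  E='011' vs D='10': no prefix
  E='011' vs F='11': no prefix
  D='10' vs B='00': no prefix
  D='10' vs G='010': no prefix
  D='10' vs E='011': no prefix
  D='10' vs F='11': no prefix
  F='11' vs B='00': no prefix
  F='11' vs G='010': no prefix
  F='11' vs E='011': no prefix
  F='11' vs D='10': no prefix
No violation found over all pairs.

YES -- this is a valid prefix code. No codeword is a prefix of any other codeword.


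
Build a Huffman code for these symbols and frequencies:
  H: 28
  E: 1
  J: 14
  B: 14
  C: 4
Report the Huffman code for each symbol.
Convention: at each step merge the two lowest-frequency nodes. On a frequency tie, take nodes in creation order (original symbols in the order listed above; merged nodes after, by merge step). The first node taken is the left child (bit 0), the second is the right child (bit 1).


Huffman tree construction:
Step 1: Merge E(1) + C(4) = 5
Step 2: Merge (E+C)(5) + J(14) = 19
Step 3: Merge B(14) + ((E+C)+J)(19) = 33
Step 4: Merge H(28) + (B+((E+C)+J))(33) = 61
Read each symbol's code off the tree from the root (left child = 0, right child = 1).

Codes:
  H: 0 (length 1)
  E: 1100 (length 4)
  J: 111 (length 3)
  B: 10 (length 2)
  C: 1101 (length 4)
Average code length: 118/61 = 1.9344 bits/symbol


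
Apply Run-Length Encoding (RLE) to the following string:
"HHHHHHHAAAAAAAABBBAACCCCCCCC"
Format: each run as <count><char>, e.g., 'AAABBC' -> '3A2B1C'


Scanning runs left to right:
  i=0: run of 'H' x 7 -> '7H'
  i=7: run of 'A' x 8 -> '8A'
  i=15: run of 'B' x 3 -> '3B'
  i=18: run of 'A' x 2 -> '2A'
  i=20: run of 'C' x 8 -> '8C'

RLE = 7H8A3B2A8C


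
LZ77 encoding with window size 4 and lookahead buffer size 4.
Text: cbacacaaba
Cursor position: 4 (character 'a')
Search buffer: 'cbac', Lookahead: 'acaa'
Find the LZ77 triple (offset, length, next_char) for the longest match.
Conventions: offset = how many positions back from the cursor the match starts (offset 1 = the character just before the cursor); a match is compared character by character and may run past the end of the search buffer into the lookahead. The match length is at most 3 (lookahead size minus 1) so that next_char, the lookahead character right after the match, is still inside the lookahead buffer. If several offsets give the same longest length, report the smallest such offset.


Try each offset into the search buffer:
  offset=1 (pos 3, char 'c'): match length 0
  offset=2 (pos 2, char 'a'): match length 3
  offset=3 (pos 1, char 'b'): match length 0
  offset=4 (pos 0, char 'c'): match length 0
Longest match has length 3 at offset 2.
next_char = character at position 4 + 3 = 7 -> 'a'

Best match: offset=2, length=3 (matching 'aca' starting at position 2)
LZ77 triple: (2, 3, 'a')


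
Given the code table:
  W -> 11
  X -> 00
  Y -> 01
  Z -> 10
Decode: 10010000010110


Decoding:
10 -> Z
01 -> Y
00 -> X
00 -> X
01 -> Y
01 -> Y
10 -> Z


Result: ZYXXYYZ


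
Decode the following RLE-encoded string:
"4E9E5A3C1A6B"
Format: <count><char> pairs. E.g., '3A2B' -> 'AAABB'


Expanding each <count><char> pair:
  4E -> 'EEEE'
  9E -> 'EEEEEEEEE'
  5A -> 'AAAAA'
  3C -> 'CCC'
  1A -> 'A'
  6B -> 'BBBBBB'

Decoded = EEEEEEEEEEEEEAAAAACCCABBBBBB


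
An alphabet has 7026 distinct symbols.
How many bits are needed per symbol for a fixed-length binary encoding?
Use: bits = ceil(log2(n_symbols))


log2(7026) = 12.7785
Bracket: 2^12 = 4096 < 7026 <= 2^13 = 8192
So ceil(log2(7026)) = 13

bits = ceil(log2(7026)) = ceil(12.7785) = 13 bits


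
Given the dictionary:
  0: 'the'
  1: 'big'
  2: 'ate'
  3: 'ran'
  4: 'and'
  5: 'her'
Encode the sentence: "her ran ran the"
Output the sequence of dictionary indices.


Look up each word in the dictionary:
  'her' -> 5
  'ran' -> 3
  'ran' -> 3
  'the' -> 0

Encoded: [5, 3, 3, 0]


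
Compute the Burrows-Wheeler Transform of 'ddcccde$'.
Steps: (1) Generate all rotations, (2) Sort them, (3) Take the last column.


Rotations (sorted):
  0: $ddcccde -> last char: e
  1: cccde$dd -> last char: d
  2: ccde$ddc -> last char: c
  3: cde$ddcc -> last char: c
  4: dcccde$d -> last char: d
  5: ddcccde$ -> last char: $
  6: de$ddccc -> last char: c
  7: e$ddcccd -> last char: d


BWT = edccd$cd


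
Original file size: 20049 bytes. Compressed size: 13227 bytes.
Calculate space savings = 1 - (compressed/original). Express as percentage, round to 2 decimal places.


ratio = compressed/original = 13227/20049 = 0.659734
savings = 1 - ratio = 1 - 0.659734 = 0.340266
as a percentage: 0.340266 * 100 = 34.03%

Space savings = 1 - 13227/20049 = 34.03%


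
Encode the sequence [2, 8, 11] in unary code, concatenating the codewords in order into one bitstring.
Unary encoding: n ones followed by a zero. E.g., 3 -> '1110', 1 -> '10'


Encode each number as n ones followed by a terminating 0:
  2 -> 110 (3 bits)
  8 -> 111111110 (9 bits)
  11 -> 111111111110 (12 bits)
Total length = 3 + 9 + 12 = 24 bits.

Unary([2, 8, 11]) = 110111111110111111111110 (24 bits)


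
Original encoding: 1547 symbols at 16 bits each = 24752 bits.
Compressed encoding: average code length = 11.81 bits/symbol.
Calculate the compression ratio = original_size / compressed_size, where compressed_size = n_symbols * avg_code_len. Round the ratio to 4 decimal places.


original_size = n_symbols * orig_bits = 1547 * 16 = 24752 bits
compressed_size = n_symbols * avg_code_len = 1547 * 11.81 = 18270.07 bits
ratio = original_size / compressed_size = 24752 / 18270.07 = 1.3548

Compression ratio = 1.3548


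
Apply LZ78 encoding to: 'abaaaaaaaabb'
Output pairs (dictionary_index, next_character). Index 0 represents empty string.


LZ78 encoding steps:
Dictionary: {0: ''}
Step 1: w='' (idx 0), next='a' -> output (0, 'a'), add 'a' as idx 1
Step 2: w='' (idx 0), next='b' -> output (0, 'b'), add 'b' as idx 2
Step 3: w='a' (idx 1), next='a' -> output (1, 'a'), add 'aa' as idx 3
Step 4: w='aa' (idx 3), next='a' -> output (3, 'a'), add 'aaa' as idx 4
Step 5: w='aaa' (idx 4), next='b' -> output (4, 'b'), add 'aaab' as idx 5
Step 6: w='b' (idx 2), end of input -> output (2, '')


Encoded: [(0, 'a'), (0, 'b'), (1, 'a'), (3, 'a'), (4, 'b'), (2, '')]


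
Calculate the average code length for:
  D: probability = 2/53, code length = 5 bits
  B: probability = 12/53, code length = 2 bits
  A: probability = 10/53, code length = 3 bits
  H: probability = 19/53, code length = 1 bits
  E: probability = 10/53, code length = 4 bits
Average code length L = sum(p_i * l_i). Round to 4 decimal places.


Weighted contributions p_i * l_i:
  D: (2/53) * 5 = 10/53
  B: (12/53) * 2 = 24/53
  A: (10/53) * 3 = 30/53
  H: (19/53) * 1 = 19/53
  E: (10/53) * 4 = 40/53
Sum = (10 + 24 + 30 + 19 + 40)/53 = 123/53

L = 123/53 = 2.3208 bits/symbol


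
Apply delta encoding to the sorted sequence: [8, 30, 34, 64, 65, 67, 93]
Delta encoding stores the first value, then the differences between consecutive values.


First value: 8
Deltas:
  30 - 8 = 22
  34 - 30 = 4
  64 - 34 = 30
  65 - 64 = 1
  67 - 65 = 2
  93 - 67 = 26


Delta encoded: [8, 22, 4, 30, 1, 2, 26]


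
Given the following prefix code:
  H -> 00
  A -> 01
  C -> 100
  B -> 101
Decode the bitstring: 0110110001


Decoding step by step:
Bits 01 -> A
Bits 101 -> B
Bits 100 -> C
Bits 01 -> A


Decoded message: ABCA


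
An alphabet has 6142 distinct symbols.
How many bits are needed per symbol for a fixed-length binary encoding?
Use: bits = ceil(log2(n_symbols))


log2(6142) = 12.5845
Bracket: 2^12 = 4096 < 6142 <= 2^13 = 8192
So ceil(log2(6142)) = 13

bits = ceil(log2(6142)) = ceil(12.5845) = 13 bits


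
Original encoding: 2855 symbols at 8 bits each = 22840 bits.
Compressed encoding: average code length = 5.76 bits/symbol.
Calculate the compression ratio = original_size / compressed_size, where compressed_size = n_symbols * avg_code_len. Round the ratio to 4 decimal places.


original_size = n_symbols * orig_bits = 2855 * 8 = 22840 bits
compressed_size = n_symbols * avg_code_len = 2855 * 5.76 = 16444.8 bits
ratio = original_size / compressed_size = 22840 / 16444.8 = 1.3889

Compression ratio = 1.3889


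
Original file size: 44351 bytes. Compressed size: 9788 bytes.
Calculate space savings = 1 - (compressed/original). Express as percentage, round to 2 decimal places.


ratio = compressed/original = 9788/44351 = 0.220694
savings = 1 - ratio = 1 - 0.220694 = 0.779306
as a percentage: 0.779306 * 100 = 77.93%

Space savings = 1 - 9788/44351 = 77.93%


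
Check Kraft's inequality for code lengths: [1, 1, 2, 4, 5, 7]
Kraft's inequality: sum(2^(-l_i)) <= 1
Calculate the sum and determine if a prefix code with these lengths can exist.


Sum = 2^(-1) + 2^(-1) + 2^(-2) + 2^(-4) + 2^(-5) + 2^(-7)
    = 0.5 + 0.5 + 0.25 + 0.0625 + 0.03125 + 0.0078125
    = 173/128 = 1.3515625
Since 1.3515625 > 1, Kraft's inequality is NOT satisfied.
A prefix code with these lengths CANNOT exist.

Kraft sum = 1.3515625. Not satisfied.


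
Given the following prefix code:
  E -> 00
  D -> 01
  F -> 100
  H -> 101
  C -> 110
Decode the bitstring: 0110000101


Decoding step by step:
Bits 01 -> D
Bits 100 -> F
Bits 00 -> E
Bits 101 -> H


Decoded message: DFEH


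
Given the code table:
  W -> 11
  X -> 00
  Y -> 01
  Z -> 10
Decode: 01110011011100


Decoding:
01 -> Y
11 -> W
00 -> X
11 -> W
01 -> Y
11 -> W
00 -> X


Result: YWXWYWX


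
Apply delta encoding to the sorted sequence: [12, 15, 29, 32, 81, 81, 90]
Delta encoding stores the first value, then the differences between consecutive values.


First value: 12
Deltas:
  15 - 12 = 3
  29 - 15 = 14
  32 - 29 = 3
  81 - 32 = 49
  81 - 81 = 0
  90 - 81 = 9


Delta encoded: [12, 3, 14, 3, 49, 0, 9]


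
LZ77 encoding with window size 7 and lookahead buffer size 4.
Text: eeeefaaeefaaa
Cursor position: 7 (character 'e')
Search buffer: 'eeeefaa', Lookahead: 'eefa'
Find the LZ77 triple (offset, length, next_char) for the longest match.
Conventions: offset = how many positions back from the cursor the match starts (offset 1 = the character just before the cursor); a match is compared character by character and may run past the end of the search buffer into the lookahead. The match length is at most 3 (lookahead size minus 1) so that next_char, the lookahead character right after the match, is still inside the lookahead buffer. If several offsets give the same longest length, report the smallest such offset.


Try each offset into the search buffer:
  offset=1 (pos 6, char 'a'): match length 0
  offset=2 (pos 5, char 'a'): match length 0
  offset=3 (pos 4, char 'f'): match length 0
  offset=4 (pos 3, char 'e'): match length 1
  offset=5 (pos 2, char 'e'): match length 3
  offset=6 (pos 1, char 'e'): match length 2
  offset=7 (pos 0, char 'e'): match length 2
Longest match has length 3 at offset 5.
next_char = character at position 7 + 3 = 10 -> 'a'

Best match: offset=5, length=3 (matching 'eef' starting at position 2)
LZ77 triple: (5, 3, 'a')


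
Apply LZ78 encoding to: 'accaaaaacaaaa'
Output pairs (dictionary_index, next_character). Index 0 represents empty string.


LZ78 encoding steps:
Dictionary: {0: ''}
Step 1: w='' (idx 0), next='a' -> output (0, 'a'), add 'a' as idx 1
Step 2: w='' (idx 0), next='c' -> output (0, 'c'), add 'c' as idx 2
Step 3: w='c' (idx 2), next='a' -> output (2, 'a'), add 'ca' as idx 3
Step 4: w='a' (idx 1), next='a' -> output (1, 'a'), add 'aa' as idx 4
Step 5: w='aa' (idx 4), next='c' -> output (4, 'c'), add 'aac' as idx 5
Step 6: w='aa' (idx 4), next='a' -> output (4, 'a'), add 'aaa' as idx 6
Step 7: w='a' (idx 1), end of input -> output (1, '')


Encoded: [(0, 'a'), (0, 'c'), (2, 'a'), (1, 'a'), (4, 'c'), (4, 'a'), (1, '')]


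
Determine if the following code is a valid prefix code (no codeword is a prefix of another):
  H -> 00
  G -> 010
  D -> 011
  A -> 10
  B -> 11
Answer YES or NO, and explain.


Checking each pair (does one codeword prefix another?):
  H='00' vs G='010': no prefix
  H='00' vs D='011': no prefix
  H='00' vs A='10': no prefix
  H='00' vs B='11': no prefix
  G='010' vs H='00': no prefix
  G='010' vs D='011': no prefix
  G='010' vs A='10': no prefix
  G='010' vs B='11': no prefix
  D='011' vs H='00': no prefix
  D='011' vs G='010': no prefix
  D='011' vs A='10': no prefix
  D='011' vs B='11': no prefix
  A='10' vs H='00': no prefix
  A='10' vs G='010': no prefix
  A='10' vs D='011': no prefix
  A='10' vs B='11': no prefix
  B='11' vs H='00': no prefix
  B='11' vs G='010': no prefix
  B='11' vs D='011': no prefix
  B='11' vs A='10': no prefix
No violation found over all pairs.

YES -- this is a valid prefix code. No codeword is a prefix of any other codeword.


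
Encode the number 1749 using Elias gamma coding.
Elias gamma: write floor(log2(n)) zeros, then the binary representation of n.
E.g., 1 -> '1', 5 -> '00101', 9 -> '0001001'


num_bits = floor(log2(1749)) + 1 = 11
leading_zeros = num_bits - 1 = 10
binary(1749) = 11011010101

Elias gamma(1749) = '0000000000' + '11011010101' = 000000000011011010101 (21 bits)


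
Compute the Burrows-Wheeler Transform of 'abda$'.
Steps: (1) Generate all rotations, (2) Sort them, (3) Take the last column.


Rotations (sorted):
  0: $abda -> last char: a
  1: a$abd -> last char: d
  2: abda$ -> last char: $
  3: bda$a -> last char: a
  4: da$ab -> last char: b


BWT = ad$ab


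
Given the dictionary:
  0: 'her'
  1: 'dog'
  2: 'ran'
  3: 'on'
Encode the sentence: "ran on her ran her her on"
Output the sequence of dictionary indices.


Look up each word in the dictionary:
  'ran' -> 2
  'on' -> 3
  'her' -> 0
  'ran' -> 2
  'her' -> 0
  'her' -> 0
  'on' -> 3

Encoded: [2, 3, 0, 2, 0, 0, 3]


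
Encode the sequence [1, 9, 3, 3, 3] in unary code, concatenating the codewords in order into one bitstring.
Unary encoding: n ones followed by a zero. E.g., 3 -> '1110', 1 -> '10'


Encode each number as n ones followed by a terminating 0:
  1 -> 10 (2 bits)
  9 -> 1111111110 (10 bits)
  3 -> 1110 (4 bits)
  3 -> 1110 (4 bits)
  3 -> 1110 (4 bits)
Total length = 2 + 10 + 4 + 4 + 4 = 24 bits.

Unary([1, 9, 3, 3, 3]) = 101111111110111011101110 (24 bits)


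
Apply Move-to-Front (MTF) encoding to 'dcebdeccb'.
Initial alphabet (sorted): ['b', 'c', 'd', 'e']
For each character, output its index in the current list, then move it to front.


MTF encoding:
'd': index 2 in ['b', 'c', 'd', 'e'] -> ['d', 'b', 'c', 'e']
'c': index 2 in ['d', 'b', 'c', 'e'] -> ['c', 'd', 'b', 'e']
'e': index 3 in ['c', 'd', 'b', 'e'] -> ['e', 'c', 'd', 'b']
'b': index 3 in ['e', 'c', 'd', 'b'] -> ['b', 'e', 'c', 'd']
'd': index 3 in ['b', 'e', 'c', 'd'] -> ['d', 'b', 'e', 'c']
'e': index 2 in ['d', 'b', 'e', 'c'] -> ['e', 'd', 'b', 'c']
'c': index 3 in ['e', 'd', 'b', 'c'] -> ['c', 'e', 'd', 'b']
'c': index 0 in ['c', 'e', 'd', 'b'] -> ['c', 'e', 'd', 'b']
'b': index 3 in ['c', 'e', 'd', 'b'] -> ['b', 'c', 'e', 'd']


Output: [2, 2, 3, 3, 3, 2, 3, 0, 3]


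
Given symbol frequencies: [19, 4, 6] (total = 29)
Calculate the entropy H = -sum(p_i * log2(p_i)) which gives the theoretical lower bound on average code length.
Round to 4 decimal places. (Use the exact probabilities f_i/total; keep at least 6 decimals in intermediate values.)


Per-symbol terms -p_i * log2(p_i) with p_i = f_i/29:
  p = 19/29 = 0.655172: log2(p) = -0.610053, -p*log2(p) = 0.399690
  p = 4/29 = 0.137931: log2(p) = -2.857981, -p*log2(p) = 0.394204
  p = 6/29 = 0.206897: log2(p) = -2.273018, -p*log2(p) = 0.470280
H = 0.399690 + 0.394204 + 0.470280 = 1.264174

H = 1.2642 bits/symbol


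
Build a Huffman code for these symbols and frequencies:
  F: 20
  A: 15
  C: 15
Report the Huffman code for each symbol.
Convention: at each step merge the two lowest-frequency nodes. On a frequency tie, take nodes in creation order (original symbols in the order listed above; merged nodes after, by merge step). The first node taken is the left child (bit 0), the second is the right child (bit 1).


Huffman tree construction:
Step 1: Merge A(15) + C(15) = 30
Step 2: Merge F(20) + (A+C)(30) = 50
Read each symbol's code off the tree from the root (left child = 0, right child = 1).

Codes:
  F: 0 (length 1)
  A: 10 (length 2)
  C: 11 (length 2)
Average code length: 80/50 = 1.6000 bits/symbol


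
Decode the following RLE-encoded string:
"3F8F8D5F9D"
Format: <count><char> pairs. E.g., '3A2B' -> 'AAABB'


Expanding each <count><char> pair:
  3F -> 'FFF'
  8F -> 'FFFFFFFF'
  8D -> 'DDDDDDDD'
  5F -> 'FFFFF'
  9D -> 'DDDDDDDDD'

Decoded = FFFFFFFFFFFDDDDDDDDFFFFFDDDDDDDDD


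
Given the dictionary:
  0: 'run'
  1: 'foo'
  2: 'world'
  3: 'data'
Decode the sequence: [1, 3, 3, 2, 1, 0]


Look up each index in the dictionary:
  1 -> 'foo'
  3 -> 'data'
  3 -> 'data'
  2 -> 'world'
  1 -> 'foo'
  0 -> 'run'

Decoded: "foo data data world foo run"


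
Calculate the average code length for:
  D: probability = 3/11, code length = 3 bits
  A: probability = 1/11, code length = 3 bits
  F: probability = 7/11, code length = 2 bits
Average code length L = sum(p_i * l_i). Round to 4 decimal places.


Weighted contributions p_i * l_i:
  D: (3/11) * 3 = 9/11
  A: (1/11) * 3 = 3/11
  F: (7/11) * 2 = 14/11
Sum = (9 + 3 + 14)/11 = 26/11

L = 26/11 = 2.3636 bits/symbol


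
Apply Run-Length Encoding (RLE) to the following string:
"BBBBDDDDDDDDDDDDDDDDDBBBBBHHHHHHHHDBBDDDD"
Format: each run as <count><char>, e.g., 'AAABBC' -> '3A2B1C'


Scanning runs left to right:
  i=0: run of 'B' x 4 -> '4B'
  i=4: run of 'D' x 17 -> '17D'
  i=21: run of 'B' x 5 -> '5B'
  i=26: run of 'H' x 8 -> '8H'
  i=34: run of 'D' x 1 -> '1D'
  i=35: run of 'B' x 2 -> '2B'
  i=37: run of 'D' x 4 -> '4D'

RLE = 4B17D5B8H1D2B4D


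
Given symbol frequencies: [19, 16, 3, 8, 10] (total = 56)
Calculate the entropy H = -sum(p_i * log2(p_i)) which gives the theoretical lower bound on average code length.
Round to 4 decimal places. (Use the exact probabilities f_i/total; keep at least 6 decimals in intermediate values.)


Per-symbol terms -p_i * log2(p_i) with p_i = f_i/56:
  p = 19/56 = 0.339286: log2(p) = -1.559427, -p*log2(p) = 0.529091
  p = 16/56 = 0.285714: log2(p) = -1.807355, -p*log2(p) = 0.516387
  p = 3/56 = 0.053571: log2(p) = -4.222392, -p*log2(p) = 0.226200
  p = 8/56 = 0.142857: log2(p) = -2.807355, -p*log2(p) = 0.401051
  p = 10/56 = 0.178571: log2(p) = -2.485427, -p*log2(p) = 0.443826
H = 0.529091 + 0.516387 + 0.226200 + 0.401051 + 0.443826 = 2.116555

H = 2.1166 bits/symbol
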